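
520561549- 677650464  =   - 157088915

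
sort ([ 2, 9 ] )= [ 2, 9 ] 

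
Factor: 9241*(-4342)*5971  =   - 2^1*7^1*13^1 * 167^1*853^1* 9241^1 =- 239582923762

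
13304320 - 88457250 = - 75152930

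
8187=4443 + 3744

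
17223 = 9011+8212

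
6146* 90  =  553140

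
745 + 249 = 994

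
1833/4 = 1833/4 = 458.25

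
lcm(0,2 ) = 0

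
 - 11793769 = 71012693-82806462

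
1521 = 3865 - 2344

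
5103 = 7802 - 2699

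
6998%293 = 259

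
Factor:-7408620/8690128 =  - 1852155/2172532 = - 2^( - 2)*3^2*5^1*17^( - 1)*43^( - 1)*79^1*521^1*743^(-1 )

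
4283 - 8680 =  - 4397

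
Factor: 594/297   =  2^1 = 2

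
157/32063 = 157/32063 = 0.00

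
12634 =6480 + 6154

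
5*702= 3510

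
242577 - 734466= - 491889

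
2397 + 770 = 3167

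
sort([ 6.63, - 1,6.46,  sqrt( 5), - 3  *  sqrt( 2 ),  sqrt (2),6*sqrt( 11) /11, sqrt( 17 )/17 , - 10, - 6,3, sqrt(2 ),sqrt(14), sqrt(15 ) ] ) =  [ - 10, - 6,  -  3 * sqrt( 2 ), - 1, sqrt( 17)/17, sqrt( 2 ), sqrt(2),6*sqrt( 11)/11,sqrt( 5 ),3,sqrt( 14 ),sqrt(15),6.46,6.63 ] 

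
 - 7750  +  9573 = 1823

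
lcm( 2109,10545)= 10545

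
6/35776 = 3/17888 = 0.00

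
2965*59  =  174935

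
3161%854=599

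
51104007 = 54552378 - 3448371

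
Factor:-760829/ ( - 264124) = 2^( - 2)*7^(-1 )*113^1*6733^1*9433^( - 1)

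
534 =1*534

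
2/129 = 2/129=0.02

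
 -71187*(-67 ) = 4769529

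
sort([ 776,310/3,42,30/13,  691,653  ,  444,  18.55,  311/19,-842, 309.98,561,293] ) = [ - 842,30/13, 311/19,  18.55,  42,  310/3 , 293,309.98,444,561, 653 , 691,776]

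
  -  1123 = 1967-3090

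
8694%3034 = 2626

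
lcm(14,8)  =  56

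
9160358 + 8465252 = 17625610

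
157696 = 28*5632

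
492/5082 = 82/847 = 0.10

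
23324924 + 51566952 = 74891876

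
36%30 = 6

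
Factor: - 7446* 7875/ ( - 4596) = 2^( - 1)*3^2*5^3*7^1 * 17^1*73^1*383^( - 1 ) = 9772875/766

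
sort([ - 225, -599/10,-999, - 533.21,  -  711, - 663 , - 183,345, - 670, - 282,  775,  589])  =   [ - 999, - 711,-670,-663, - 533.21,-282,-225 , - 183, - 599/10, 345 , 589, 775 ]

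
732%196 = 144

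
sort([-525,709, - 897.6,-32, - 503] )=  [ - 897.6,-525, - 503 , - 32,709]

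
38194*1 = 38194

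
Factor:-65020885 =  - 5^1*23^1*137^1*4127^1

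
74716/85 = 74716/85= 879.01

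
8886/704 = 12+219/352 = 12.62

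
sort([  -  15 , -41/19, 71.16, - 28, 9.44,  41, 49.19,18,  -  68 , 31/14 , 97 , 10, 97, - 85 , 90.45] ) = [ - 85,-68, - 28 , - 15, - 41/19,31/14, 9.44 , 10, 18, 41,49.19, 71.16,90.45,97,97]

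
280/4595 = 56/919 = 0.06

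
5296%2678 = 2618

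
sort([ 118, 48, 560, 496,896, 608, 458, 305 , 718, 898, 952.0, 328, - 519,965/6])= [ - 519,48,118,965/6,305, 328,458, 496, 560, 608, 718 , 896,  898, 952.0]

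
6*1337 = 8022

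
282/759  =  94/253  =  0.37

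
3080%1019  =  23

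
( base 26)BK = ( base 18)H0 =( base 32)9i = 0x132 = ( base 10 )306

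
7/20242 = 7/20242=0.00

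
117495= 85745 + 31750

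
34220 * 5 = 171100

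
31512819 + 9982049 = 41494868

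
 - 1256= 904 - 2160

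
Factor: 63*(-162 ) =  - 2^1*3^6*7^1  =  - 10206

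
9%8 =1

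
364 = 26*14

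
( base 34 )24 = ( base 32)28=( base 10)72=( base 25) 2M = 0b1001000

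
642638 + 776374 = 1419012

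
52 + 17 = 69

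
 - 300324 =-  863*348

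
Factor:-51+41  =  -2^1*5^1 = - 10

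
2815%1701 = 1114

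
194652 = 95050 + 99602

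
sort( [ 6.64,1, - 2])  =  [-2, 1,6.64 ] 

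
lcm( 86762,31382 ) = 1474954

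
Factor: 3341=13^1*257^1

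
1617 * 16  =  25872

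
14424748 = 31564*457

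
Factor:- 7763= - 7^1 * 1109^1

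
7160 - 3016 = 4144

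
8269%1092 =625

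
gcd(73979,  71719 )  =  1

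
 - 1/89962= - 1/89962 = - 0.00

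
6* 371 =2226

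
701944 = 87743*8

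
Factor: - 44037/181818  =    -  233/962 = - 2^( - 1) * 13^( - 1)*37^(  -  1 )*233^1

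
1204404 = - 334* ( - 3606)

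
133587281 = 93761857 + 39825424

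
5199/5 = 1039 + 4/5 = 1039.80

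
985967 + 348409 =1334376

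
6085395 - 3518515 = 2566880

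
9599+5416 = 15015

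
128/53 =128/53   =  2.42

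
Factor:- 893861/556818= -2^(-1 ) * 3^(-1) *17^( - 1)*53^(- 1)* 103^( - 1)*281^1 * 3181^1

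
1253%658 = 595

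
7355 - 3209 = 4146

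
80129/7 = 11447 = 11447.00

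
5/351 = 5/351 = 0.01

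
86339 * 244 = 21066716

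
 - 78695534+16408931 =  - 62286603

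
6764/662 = 3382/331 = 10.22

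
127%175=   127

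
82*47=3854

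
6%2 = 0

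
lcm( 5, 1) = 5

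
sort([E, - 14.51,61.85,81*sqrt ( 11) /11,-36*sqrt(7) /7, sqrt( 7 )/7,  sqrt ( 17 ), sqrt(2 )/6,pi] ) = [ - 14.51,- 36 * sqrt(7) /7,sqrt ( 2) /6, sqrt( 7)/7, E, pi, sqrt( 17), 81* sqrt( 11)/11,  61.85 ]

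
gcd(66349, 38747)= 1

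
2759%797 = 368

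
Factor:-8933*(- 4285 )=5^1*857^1*8933^1 = 38277905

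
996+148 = 1144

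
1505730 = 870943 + 634787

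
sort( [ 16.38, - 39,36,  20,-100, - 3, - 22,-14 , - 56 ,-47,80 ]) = [ - 100, - 56,-47, - 39, - 22, - 14, - 3,16.38,20, 36, 80 ]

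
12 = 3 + 9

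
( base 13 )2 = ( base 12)2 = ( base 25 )2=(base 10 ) 2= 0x2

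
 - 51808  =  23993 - 75801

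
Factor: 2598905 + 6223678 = 3^2*7^1* 11^1*29^1*439^1 = 8822583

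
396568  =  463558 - 66990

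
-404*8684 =-3508336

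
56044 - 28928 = 27116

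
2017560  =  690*2924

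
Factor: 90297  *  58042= 2^1 * 3^2*79^1 *127^1*29021^1= 5241018474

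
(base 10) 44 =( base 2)101100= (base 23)1l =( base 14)32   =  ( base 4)230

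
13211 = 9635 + 3576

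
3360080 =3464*970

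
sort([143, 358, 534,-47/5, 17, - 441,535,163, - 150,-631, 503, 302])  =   [ - 631, - 441, - 150, - 47/5, 17, 143,163, 302, 358,503, 534,535 ]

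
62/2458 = 31/1229 = 0.03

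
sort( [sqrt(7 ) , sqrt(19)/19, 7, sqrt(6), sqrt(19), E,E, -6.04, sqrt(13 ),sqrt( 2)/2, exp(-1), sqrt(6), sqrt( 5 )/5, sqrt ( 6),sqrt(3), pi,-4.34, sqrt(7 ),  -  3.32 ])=[-6.04, - 4.34, - 3.32, sqrt( 19 ) /19, exp( -1 ), sqrt (5)/5, sqrt( 2 ) /2, sqrt(3 ),sqrt(6),sqrt(6), sqrt(6), sqrt (7), sqrt(7), E, E, pi, sqrt ( 13),sqrt( 19), 7 ]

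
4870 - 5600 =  - 730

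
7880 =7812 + 68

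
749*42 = 31458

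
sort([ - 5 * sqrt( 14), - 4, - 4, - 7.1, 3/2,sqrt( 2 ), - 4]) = [ - 5*sqrt(14 ), - 7.1, - 4, - 4, - 4, sqrt(2 ), 3/2]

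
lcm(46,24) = 552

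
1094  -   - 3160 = 4254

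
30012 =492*61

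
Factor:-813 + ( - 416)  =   - 1229^1 = - 1229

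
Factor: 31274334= 2^1 * 3^2*7^1*13^1*61^1*313^1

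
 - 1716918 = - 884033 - 832885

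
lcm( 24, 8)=24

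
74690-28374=46316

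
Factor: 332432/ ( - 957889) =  - 2^4 * 79^1*263^1*957889^( - 1 )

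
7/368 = 7/368=0.02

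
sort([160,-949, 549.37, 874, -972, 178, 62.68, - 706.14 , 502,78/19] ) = [ - 972,-949,-706.14, 78/19, 62.68, 160, 178, 502, 549.37, 874 ] 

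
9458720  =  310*30512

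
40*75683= 3027320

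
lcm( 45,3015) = 3015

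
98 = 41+57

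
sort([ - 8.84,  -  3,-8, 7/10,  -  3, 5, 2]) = [ - 8.84, - 8, - 3,- 3, 7/10,2, 5 ] 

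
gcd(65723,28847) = 7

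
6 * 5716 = 34296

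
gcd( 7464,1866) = 1866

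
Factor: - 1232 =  - 2^4*7^1 * 11^1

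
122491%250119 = 122491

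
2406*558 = 1342548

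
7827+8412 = 16239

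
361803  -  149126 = 212677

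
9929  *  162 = 1608498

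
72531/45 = 1611+4/5=1611.80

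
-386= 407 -793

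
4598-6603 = -2005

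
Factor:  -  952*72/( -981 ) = 2^6*7^1*17^1*109^( - 1 )= 7616/109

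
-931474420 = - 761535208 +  - 169939212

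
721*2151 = 1550871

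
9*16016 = 144144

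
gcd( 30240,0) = 30240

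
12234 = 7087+5147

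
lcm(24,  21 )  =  168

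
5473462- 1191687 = 4281775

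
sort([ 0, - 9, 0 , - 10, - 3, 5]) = [ - 10 , - 9, - 3, 0,  0, 5]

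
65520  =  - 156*( - 420 )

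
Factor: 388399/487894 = 2^ ( - 1 )  *17^1* 31^1 * 331^( - 1) = 527/662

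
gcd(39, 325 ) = 13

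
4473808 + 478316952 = 482790760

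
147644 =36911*4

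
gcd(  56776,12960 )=8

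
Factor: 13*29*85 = 5^1*13^1 * 17^1*29^1 = 32045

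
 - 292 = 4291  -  4583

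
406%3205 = 406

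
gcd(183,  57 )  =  3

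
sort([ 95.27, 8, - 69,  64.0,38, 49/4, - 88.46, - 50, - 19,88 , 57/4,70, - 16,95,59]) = [ - 88.46,-69, - 50, - 19, - 16  ,  8 , 49/4, 57/4,38,59,  64.0,70, 88,95,95.27 ]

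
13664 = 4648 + 9016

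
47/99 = 47/99 = 0.47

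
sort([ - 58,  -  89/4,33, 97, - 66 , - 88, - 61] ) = [ - 88, - 66 , - 61, - 58, - 89/4,33,97 ]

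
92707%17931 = 3052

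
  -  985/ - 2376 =985/2376  =  0.41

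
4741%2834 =1907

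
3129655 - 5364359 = -2234704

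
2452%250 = 202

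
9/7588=9/7588 = 0.00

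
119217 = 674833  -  555616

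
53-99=-46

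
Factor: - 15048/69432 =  - 57/263 = -3^1 * 19^1*263^ ( - 1)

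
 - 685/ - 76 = 685/76 = 9.01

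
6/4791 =2/1597 = 0.00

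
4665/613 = 7+374/613 =7.61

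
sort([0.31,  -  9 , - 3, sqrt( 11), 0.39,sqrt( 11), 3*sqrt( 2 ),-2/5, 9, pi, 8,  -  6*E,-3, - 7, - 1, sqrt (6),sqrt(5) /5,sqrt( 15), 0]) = [ - 6 * E, - 9, - 7, - 3, - 3, - 1, - 2/5,0,0.31, 0.39, sqrt( 5)/5, sqrt( 6), pi, sqrt( 11 ), sqrt(11), sqrt( 15) , 3*sqrt( 2), 8, 9]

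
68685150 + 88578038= 157263188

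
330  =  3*110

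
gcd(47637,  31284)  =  711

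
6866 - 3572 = 3294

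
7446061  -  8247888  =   - 801827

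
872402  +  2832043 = 3704445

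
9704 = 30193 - 20489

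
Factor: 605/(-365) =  - 11^2*73^( - 1) = -121/73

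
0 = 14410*0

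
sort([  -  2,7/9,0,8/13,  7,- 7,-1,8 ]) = [ - 7,  -  2 , - 1,0, 8/13, 7/9,7 , 8]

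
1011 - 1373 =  -362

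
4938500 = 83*59500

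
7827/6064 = 1 + 1763/6064 = 1.29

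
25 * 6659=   166475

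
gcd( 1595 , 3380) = 5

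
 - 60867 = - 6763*9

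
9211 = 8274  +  937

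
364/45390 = 182/22695=   0.01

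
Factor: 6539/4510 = 2^( - 1 )*5^(  -  1 )*11^(-1)*13^1 * 41^( - 1)*503^1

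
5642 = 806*7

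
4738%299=253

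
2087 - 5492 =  - 3405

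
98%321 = 98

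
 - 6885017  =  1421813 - 8306830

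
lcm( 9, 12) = 36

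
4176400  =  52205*80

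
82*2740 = 224680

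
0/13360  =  0 = 0.00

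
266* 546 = 145236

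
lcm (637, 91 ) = 637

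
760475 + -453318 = 307157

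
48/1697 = 48/1697 = 0.03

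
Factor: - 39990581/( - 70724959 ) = 41^( - 1)*433^1*92357^1* 1724999^( - 1)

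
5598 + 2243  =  7841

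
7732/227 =7732/227 = 34.06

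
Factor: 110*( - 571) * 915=-2^1  *3^1 * 5^2 * 11^1 *61^1*571^1   =  - 57471150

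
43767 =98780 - 55013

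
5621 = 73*77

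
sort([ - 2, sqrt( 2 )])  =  [ - 2, sqrt (2 )]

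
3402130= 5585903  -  2183773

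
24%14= 10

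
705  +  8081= 8786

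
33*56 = 1848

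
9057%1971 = 1173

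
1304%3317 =1304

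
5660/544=1415/136 = 10.40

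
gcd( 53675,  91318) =1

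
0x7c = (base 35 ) 3j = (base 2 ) 1111100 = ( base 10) 124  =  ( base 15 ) 84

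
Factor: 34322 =2^1 * 131^2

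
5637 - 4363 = 1274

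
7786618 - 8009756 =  - 223138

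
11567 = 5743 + 5824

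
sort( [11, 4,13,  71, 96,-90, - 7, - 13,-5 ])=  [  -  90,-13,- 7, - 5,4,  11, 13,71, 96]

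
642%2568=642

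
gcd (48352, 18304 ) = 32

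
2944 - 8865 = - 5921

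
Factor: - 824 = -2^3* 103^1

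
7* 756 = 5292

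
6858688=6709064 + 149624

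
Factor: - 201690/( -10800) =2^ ( -3 )*3^2*5^( - 1)*83^1 = 747/40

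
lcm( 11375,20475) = 102375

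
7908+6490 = 14398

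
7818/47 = 166 + 16/47 = 166.34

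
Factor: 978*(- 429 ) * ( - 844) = 2^3*3^2*11^1 * 13^1*163^1*211^1=354110328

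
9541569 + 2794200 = 12335769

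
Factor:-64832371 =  - 29^1 * 2235599^1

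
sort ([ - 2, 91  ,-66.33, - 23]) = [ - 66.33,-23, - 2, 91] 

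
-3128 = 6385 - 9513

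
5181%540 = 321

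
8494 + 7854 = 16348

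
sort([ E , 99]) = [ E , 99 ]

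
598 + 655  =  1253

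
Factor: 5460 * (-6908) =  - 37717680= - 2^4 *3^1*5^1*7^1*11^1*13^1*157^1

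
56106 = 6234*9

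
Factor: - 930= - 2^1*3^1*5^1*31^1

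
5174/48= 107 + 19/24 = 107.79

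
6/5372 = 3/2686=   0.00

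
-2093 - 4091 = - 6184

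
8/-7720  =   - 1/965 = - 0.00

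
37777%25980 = 11797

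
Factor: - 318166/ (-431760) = 619/840=2^(-3 )*3^( - 1 )*5^(  -  1)*7^( - 1 )*619^1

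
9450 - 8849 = 601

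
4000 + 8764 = 12764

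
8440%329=215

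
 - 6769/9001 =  - 6769/9001 = - 0.75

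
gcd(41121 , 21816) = 27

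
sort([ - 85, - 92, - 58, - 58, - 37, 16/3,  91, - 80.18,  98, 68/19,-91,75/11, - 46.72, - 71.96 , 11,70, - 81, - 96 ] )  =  [ - 96, - 92, - 91, - 85, - 81, - 80.18, - 71.96 , - 58, - 58,-46.72, - 37,  68/19,16/3,75/11,11,  70, 91,98 ]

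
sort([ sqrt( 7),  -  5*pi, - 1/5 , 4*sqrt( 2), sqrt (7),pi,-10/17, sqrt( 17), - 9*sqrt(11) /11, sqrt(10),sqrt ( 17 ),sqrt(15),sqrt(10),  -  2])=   [ - 5* pi ,-9*sqrt(11) /11,-2,-10/17 , - 1/5 , sqrt ( 7) , sqrt(7),pi,sqrt(10 ), sqrt(10),sqrt(15), sqrt(17),sqrt( 17),4*sqrt( 2) ] 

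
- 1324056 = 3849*( - 344) 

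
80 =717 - 637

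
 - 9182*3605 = - 33101110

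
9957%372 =285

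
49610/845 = 58 + 120/169 = 58.71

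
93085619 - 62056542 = 31029077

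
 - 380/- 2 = 190 + 0/1 = 190.00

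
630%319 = 311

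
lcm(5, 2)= 10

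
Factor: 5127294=2^1*3^1*61^1*14009^1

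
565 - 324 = 241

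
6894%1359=99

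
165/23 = 7 + 4/23   =  7.17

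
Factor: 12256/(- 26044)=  - 8/17 = -2^3*17^( - 1)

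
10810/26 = 415+ 10/13 = 415.77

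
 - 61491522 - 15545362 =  - 77036884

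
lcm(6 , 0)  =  0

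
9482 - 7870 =1612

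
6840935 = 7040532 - 199597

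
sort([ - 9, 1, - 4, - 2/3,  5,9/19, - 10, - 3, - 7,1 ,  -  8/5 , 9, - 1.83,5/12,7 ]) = [ - 10, - 9,  -  7,  -  4, - 3, - 1.83, - 8/5,- 2/3,5/12,  9/19,1 , 1,5, 7,9 ] 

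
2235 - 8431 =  - 6196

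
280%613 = 280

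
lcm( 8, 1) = 8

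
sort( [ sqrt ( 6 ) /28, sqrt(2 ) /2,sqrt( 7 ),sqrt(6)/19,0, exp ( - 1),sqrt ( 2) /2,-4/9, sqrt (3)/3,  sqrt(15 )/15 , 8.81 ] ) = [ - 4/9, 0,  sqrt( 6 ) /28 , sqrt( 6 )/19, sqrt( 15)/15,  exp( - 1), sqrt( 3 )/3,sqrt ( 2)/2,sqrt( 2 )/2, sqrt( 7 ), 8.81 ] 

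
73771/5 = 73771/5 = 14754.20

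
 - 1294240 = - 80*16178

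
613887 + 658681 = 1272568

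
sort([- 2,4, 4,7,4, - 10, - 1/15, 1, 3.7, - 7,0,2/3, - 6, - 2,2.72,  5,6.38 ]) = [ - 10, - 7, - 6, - 2,-2, - 1/15,0, 2/3, 1,2.72 , 3.7, 4,4,4,5,6.38,7]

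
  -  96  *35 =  - 3360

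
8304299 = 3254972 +5049327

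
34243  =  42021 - 7778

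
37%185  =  37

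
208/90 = 2 + 14/45 = 2.31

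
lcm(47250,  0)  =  0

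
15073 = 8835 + 6238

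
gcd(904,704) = 8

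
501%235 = 31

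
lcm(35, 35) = 35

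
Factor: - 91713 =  - 3^1*19^1*1609^1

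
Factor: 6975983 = 7^2* 19^1 * 59^1*127^1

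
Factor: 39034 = 2^1*29^1 * 673^1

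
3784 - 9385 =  - 5601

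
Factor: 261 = 3^2*29^1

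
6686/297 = 22+152/297 = 22.51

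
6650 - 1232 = 5418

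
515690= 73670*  7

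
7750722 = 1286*6027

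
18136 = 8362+9774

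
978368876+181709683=1160078559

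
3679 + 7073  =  10752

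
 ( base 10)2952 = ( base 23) 5D8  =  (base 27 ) 419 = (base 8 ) 5610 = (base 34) 2IS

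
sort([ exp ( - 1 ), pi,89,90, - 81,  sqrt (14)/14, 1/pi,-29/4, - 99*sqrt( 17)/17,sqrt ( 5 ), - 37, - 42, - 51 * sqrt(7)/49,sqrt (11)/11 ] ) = [ - 81, - 42, - 37, - 99*sqrt( 17)/17,-29/4, - 51*sqrt( 7) /49, sqrt(14 ) /14,sqrt( 11)/11, 1/pi,exp ( - 1),sqrt(5), pi , 89,90 ] 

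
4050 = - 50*( - 81 )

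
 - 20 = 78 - 98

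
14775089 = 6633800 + 8141289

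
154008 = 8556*18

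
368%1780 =368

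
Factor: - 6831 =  - 3^3*11^1*23^1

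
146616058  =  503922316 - 357306258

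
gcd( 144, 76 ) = 4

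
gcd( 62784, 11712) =192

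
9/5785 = 9/5785 = 0.00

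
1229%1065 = 164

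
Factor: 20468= 2^2*7^1*17^1*43^1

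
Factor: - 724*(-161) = 2^2 *7^1*23^1  *181^1 = 116564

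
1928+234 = 2162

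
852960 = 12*71080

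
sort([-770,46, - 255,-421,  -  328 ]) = [ - 770, - 421 , - 328, - 255,  46]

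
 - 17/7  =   - 3+4/7 = - 2.43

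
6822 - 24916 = - 18094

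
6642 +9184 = 15826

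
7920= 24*330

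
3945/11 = 358 + 7/11 = 358.64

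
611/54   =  11 + 17/54 =11.31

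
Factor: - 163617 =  - 3^1 * 54539^1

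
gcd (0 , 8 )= 8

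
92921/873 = 106  +  383/873= 106.44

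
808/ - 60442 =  - 1  +  29817/30221 = - 0.01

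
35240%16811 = 1618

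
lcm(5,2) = 10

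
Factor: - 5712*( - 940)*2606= 2^7 *3^1 * 5^1*7^1* 17^1 * 47^1* 1303^1 = 13992343680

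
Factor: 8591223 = 3^1*2863741^1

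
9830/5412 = 1 + 2209/2706 = 1.82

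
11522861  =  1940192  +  9582669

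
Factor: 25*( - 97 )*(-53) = 128525 = 5^2*53^1*97^1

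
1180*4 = 4720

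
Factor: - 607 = - 607^1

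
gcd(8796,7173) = 3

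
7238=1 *7238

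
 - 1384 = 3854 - 5238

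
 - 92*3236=- 297712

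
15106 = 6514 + 8592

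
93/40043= 93/40043 = 0.00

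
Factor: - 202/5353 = -2^1 * 53^ ( - 1 ) = - 2/53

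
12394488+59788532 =72183020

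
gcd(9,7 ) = 1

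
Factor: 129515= 5^1*25903^1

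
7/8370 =7/8370 = 0.00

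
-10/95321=- 1 + 95311/95321 = -0.00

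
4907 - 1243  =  3664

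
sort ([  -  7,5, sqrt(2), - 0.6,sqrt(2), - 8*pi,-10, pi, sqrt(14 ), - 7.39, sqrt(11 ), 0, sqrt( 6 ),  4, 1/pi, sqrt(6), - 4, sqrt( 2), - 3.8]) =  [  -  8*pi, - 10, - 7.39, - 7, -4,-3.8, - 0.6, 0,1/pi, sqrt(2), sqrt (2), sqrt(2),sqrt(6),sqrt( 6 ),  pi, sqrt(11), sqrt(14), 4,5] 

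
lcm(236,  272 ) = 16048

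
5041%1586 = 283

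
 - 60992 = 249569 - 310561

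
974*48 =46752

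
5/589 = 5/589= 0.01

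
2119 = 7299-5180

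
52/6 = 8+2/3 = 8.67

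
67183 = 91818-24635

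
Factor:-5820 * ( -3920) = 22814400 = 2^6*3^1 * 5^2*7^2*97^1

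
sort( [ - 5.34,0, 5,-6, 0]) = [  -  6, - 5.34,0,0,5 ] 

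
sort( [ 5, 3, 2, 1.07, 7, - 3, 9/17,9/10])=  [ - 3,9/17,9/10,1.07,2, 3 , 5,7 ]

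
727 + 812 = 1539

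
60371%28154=4063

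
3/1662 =1/554 = 0.00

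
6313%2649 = 1015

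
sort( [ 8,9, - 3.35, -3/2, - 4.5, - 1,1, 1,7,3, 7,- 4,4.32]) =[ - 4.5,-4, - 3.35,- 3/2,  -  1, 1,1,3,4.32, 7,7,8 , 9]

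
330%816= 330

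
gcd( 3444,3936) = 492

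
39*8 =312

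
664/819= 664/819 = 0.81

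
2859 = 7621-4762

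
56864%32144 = 24720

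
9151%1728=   511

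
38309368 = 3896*9833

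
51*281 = 14331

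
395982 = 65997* 6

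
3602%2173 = 1429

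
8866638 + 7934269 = 16800907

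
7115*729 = 5186835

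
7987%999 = 994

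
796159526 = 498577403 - - 297582123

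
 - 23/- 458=23/458 = 0.05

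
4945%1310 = 1015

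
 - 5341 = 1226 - 6567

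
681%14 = 9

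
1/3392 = 1/3392   =  0.00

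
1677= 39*43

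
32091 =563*57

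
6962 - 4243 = 2719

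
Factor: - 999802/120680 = -2^ ( - 2 ) * 5^( -1 )*7^( - 1)*379^1 * 431^( -1 ) * 1319^1=-  499901/60340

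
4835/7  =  690 + 5/7 = 690.71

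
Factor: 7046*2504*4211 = 2^4 * 13^1*271^1* 313^1*4211^1= 74295447824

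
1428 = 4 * 357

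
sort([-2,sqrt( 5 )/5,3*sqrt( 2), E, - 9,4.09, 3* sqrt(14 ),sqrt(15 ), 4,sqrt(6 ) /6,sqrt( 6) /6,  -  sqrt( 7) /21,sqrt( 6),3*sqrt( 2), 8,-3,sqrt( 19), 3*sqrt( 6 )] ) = [-9, - 3 , -2,-sqrt( 7)/21,sqrt( 6) /6,sqrt(6) /6, sqrt( 5)/5, sqrt( 6),E, sqrt(15), 4,4.09,3*sqrt( 2) , 3*sqrt( 2), sqrt( 19 ),3*sqrt( 6), 8,3*sqrt( 14) ] 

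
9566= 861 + 8705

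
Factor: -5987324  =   - 2^2 * 7^1*213833^1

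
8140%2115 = 1795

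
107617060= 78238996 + 29378064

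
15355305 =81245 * 189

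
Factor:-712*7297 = -5195464=- 2^3*89^1 * 7297^1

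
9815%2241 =851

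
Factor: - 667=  - 23^1*29^1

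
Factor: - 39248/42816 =-2^( - 2) *3^( - 1) * 11^1= - 11/12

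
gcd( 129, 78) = 3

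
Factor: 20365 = 5^1*4073^1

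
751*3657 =2746407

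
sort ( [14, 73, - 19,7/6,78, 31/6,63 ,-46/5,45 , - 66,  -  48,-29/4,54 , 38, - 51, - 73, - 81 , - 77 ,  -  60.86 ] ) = [ - 81,-77, - 73, - 66, - 60.86,-51, - 48, - 19, - 46/5, -29/4,7/6,31/6, 14, 38,45, 54,63,73, 78] 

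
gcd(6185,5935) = 5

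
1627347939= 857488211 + 769859728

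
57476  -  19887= 37589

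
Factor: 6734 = 2^1*7^1*13^1*37^1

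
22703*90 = 2043270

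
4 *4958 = 19832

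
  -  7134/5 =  - 7134/5=- 1426.80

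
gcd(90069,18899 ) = 1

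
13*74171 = 964223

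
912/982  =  456/491=0.93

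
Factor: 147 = 3^1*7^2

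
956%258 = 182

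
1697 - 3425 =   -  1728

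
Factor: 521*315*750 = 2^1*3^3*5^4*7^1*521^1 = 123086250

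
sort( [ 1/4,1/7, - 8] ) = [  -  8, 1/7, 1/4]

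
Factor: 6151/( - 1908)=-2^(-2)*3^ (  -  2 )*53^(-1)*6151^1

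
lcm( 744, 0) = 0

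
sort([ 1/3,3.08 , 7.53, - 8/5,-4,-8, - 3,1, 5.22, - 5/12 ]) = [ - 8, - 4, - 3, - 8/5,-5/12,1/3 , 1 , 3.08,5.22, 7.53 ]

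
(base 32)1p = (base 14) 41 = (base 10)57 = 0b111001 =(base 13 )45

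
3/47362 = 3/47362  =  0.00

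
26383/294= 89+31/42 =89.74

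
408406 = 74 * 5519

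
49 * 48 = 2352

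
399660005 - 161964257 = 237695748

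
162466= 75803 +86663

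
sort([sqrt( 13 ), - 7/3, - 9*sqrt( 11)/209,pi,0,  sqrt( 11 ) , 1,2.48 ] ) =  [ - 7/3,-9 * sqrt( 11 )/209,0, 1,  2.48, pi , sqrt( 11),sqrt(13 ) ]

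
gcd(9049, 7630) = 1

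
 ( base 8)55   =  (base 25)1K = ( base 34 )1B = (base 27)1I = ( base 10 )45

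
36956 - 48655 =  - 11699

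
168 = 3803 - 3635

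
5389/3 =5389/3=1796.33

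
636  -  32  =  604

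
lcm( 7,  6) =42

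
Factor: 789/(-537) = -263/179 = - 179^ (-1)*263^1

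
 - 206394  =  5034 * ( - 41)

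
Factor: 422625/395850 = 805/754 = 2^(-1)*5^1*7^1*13^( - 1 )*23^1*29^ ( - 1 ) 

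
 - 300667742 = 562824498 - 863492240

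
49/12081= 49/12081=0.00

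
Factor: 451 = 11^1*41^1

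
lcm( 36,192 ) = 576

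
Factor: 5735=5^1 * 31^1*37^1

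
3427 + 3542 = 6969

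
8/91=8/91   =  0.09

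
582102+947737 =1529839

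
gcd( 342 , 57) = 57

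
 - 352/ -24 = 14 + 2/3=14.67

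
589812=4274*138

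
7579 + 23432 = 31011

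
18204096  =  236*77136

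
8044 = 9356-1312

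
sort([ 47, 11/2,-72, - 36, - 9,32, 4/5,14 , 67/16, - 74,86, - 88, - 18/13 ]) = [ - 88, - 74, - 72, - 36, - 9, - 18/13,4/5,67/16,11/2,14,32,47 , 86 ] 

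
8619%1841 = 1255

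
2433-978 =1455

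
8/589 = 8/589 = 0.01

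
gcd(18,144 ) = 18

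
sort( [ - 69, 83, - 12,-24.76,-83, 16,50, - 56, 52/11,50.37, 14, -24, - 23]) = [  -  83, - 69, - 56,-24.76, - 24 , - 23, - 12,52/11,14, 16, 50, 50.37,83] 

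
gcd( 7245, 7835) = 5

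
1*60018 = 60018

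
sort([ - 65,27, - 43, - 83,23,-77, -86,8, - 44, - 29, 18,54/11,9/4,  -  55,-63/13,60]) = [-86, -83,  -  77,-65, - 55, - 44, - 43,-29, - 63/13, 9/4,  54/11,8, 18,23,27,60 ] 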